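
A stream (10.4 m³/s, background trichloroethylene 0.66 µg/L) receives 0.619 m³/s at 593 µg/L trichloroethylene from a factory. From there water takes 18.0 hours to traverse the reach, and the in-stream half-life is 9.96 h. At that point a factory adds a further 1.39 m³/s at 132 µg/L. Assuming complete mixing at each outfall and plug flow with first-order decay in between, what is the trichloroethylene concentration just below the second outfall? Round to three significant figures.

23.4 µg/L

Conservation of mass: C = (10.40·0.6600 + 0.6190·593.0) / 11.02 = 373.9/11.02 = 33.94 µg/L; combined flow 11.02 m³/s.
Half-life 9.96 h → k = ln 2 / 9.96 = 0.06959 h⁻¹ = 1.670 d⁻¹.
First-order decay: C = 33.94·exp(−k·t) = 33.94·0.2857 = 9.697 µg/L.
At the second outfall, C = (11.02·9.697 + 1.390·132.0) / (11.02 + 1.390) = 23.40 µg/L.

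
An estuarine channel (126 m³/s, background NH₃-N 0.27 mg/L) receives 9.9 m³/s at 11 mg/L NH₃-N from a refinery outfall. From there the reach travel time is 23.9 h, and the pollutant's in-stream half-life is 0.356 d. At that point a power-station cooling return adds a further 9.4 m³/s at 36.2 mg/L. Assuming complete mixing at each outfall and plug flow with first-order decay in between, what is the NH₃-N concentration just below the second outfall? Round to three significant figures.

After mixing, C = (126.0·0.2700 + 9.900·11.00) / 135.9 = 142.9/135.9 = 1.052 mg/L; combined flow 135.9 m³/s.
Half-life 0.356 d → k = ln 2 / 0.356 = 1.947 d⁻¹.
First-order decay: C = 1.052·exp(−k·t) = 1.052·0.1439 = 0.1513 mg/L.
Second outfall: C = (135.9·0.1513 + 9.400·36.20)/145.3 = 2.483 mg/L.

2.48 mg/L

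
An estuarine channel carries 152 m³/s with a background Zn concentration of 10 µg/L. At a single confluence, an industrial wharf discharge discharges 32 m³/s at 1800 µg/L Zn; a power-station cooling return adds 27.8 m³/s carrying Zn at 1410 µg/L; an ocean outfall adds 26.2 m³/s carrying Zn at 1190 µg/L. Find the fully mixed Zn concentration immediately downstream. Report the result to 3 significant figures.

544 µg/L

Flow-weighted average: C = (152.0·10.00 + 32.00·1800 + 27.80·1410 + 26.20·1190) / 238.0 = 129500/238.0 = 544.1 µg/L.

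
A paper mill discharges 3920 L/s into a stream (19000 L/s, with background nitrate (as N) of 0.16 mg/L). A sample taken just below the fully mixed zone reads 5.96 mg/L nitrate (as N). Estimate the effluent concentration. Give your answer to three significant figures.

34.1 mg/L

Mass balance: 19000·0.1600 + 3920·Cₑ = 22920·5.960
→ Cₑ = (22920·5.960 − 19000·0.1600) / 3920 = 34.07 mg/L.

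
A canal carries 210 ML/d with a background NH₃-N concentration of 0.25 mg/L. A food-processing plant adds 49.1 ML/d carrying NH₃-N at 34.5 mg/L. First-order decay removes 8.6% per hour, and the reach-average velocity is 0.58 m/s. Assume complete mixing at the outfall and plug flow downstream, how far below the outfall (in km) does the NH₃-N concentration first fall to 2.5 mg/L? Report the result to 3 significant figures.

23.0 km

Mass balance: C = (210.0·0.2500 + 49.10·34.50) / 259.1 = 1746/259.1 = 6.740 mg/L.
8.6%/h lost → k = −ln(1 − 0.086) = 0.08992 h⁻¹.
Set 6.740·exp(−k·t) = 2.5 → t = ln(6.740/2.5)/k = 39710 s = 11.03 h.
Distance = v·t = 0.58·39710 = 23030 m = 23.03 km.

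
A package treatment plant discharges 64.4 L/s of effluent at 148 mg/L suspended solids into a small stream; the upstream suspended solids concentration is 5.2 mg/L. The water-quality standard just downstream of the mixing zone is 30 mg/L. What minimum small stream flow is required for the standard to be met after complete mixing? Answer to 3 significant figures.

306 L/s

Set C_mix = 30: (Q·5.200 + 64.40·148.0) / (Q + 64.40) = 30
→ Q = 64.40·(148.0 − 30)/(30 − 5.200) = 306.4 L/s.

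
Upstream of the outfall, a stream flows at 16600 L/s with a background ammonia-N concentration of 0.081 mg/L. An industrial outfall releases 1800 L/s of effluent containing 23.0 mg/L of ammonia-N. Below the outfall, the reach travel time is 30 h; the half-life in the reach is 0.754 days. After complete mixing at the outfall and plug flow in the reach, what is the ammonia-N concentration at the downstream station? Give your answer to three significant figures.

Mixed concentration C = ΣQC/ΣQ = (16600·0.08100 + 1800·23.00) / 18400 = 42740/18400 = 2.323 mg/L.
Half-life 0.754 d → k = ln 2 / 0.754 = 0.9193 d⁻¹.
Applying C = C₀e^(−kt): 2.323 × 0.3169 = 0.7362 mg/L.

0.736 mg/L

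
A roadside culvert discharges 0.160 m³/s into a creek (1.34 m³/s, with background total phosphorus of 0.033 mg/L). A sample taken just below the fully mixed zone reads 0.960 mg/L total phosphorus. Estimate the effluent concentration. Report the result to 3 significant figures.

Mass balance: 1.340·0.03300 + 0.1600·Cₑ = 1.500·0.9600
→ Cₑ = (1.500·0.9600 − 1.340·0.03300) / 0.1600 = 8.724 mg/L.

8.72 mg/L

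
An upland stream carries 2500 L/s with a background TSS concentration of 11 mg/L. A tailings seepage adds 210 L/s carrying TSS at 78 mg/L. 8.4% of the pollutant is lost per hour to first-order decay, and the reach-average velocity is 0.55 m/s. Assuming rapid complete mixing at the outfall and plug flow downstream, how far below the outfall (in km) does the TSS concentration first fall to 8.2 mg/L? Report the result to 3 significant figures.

15.4 km

After mixing, C = (2500·11.00 + 210.0·78.00) / 2710 = 43880/2710 = 16.19 mg/L.
8.4%/h lost → k = −ln(1 − 0.084) = 0.08774 h⁻¹.
Set 16.19·exp(−k·t) = 8.2 → t = ln(16.19/8.2)/k = 27920 s = 7.755 h.
Distance = v·t = 0.55·27920 = 15350 m = 15.35 km.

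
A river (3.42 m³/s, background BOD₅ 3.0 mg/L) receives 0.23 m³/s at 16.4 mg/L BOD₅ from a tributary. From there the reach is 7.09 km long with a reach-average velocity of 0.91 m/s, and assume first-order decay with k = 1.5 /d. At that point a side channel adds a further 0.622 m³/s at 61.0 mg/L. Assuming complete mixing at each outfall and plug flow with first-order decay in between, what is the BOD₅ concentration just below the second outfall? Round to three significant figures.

11.8 mg/L

Conservation of mass: C = (3.420·3.000 + 0.2300·16.40) / 3.650 = 14.03/3.650 = 3.844 mg/L; combined flow 3.650 m³/s.
Travel time t = 7.09·1000 / 0.91 = 7791 s = 2.164 h.
Decay over the reach: 3.844·exp(−kt) = 3.844·0.8735 = 3.358 mg/L.
At the second outfall, C = (3.650·3.358 + 0.6220·61.00) / (3.650 + 0.6220) = 11.75 mg/L.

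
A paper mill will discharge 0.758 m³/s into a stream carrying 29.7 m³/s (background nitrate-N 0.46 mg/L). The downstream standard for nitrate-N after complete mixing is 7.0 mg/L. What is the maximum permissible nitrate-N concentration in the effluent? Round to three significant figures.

At the limit, (Qr·Cr + Qe·Cₑ)/(Qr + Qe) = 7.0:
Cₑ = (30.46·7.0 − 29.70·0.4600) / 0.7580 = 263.3 mg/L.

263 mg/L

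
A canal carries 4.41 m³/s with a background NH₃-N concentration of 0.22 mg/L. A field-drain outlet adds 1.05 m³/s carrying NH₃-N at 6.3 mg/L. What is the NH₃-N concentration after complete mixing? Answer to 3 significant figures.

1.39 mg/L

Flow-weighted average: C = (4.410·0.2200 + 1.050·6.300) / 5.460 = 7.585/5.460 = 1.389 mg/L.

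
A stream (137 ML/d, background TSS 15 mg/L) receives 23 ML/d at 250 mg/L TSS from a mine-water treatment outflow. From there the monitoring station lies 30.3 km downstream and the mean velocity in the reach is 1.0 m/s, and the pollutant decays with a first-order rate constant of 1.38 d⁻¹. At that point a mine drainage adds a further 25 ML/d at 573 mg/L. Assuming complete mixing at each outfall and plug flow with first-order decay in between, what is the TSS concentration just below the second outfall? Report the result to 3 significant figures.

Mass balance: C = (137.0·15.00 + 23.00·250.0) / 160.0 = 7805/160.0 = 48.78 mg/L; combined flow 160.0 ML/d.
Travel time t = 30.3·1000 / 1.0 = 30300 s = 8.417 h.
Applying C = C₀e^(−kt): 48.78 × 0.6163 = 30.07 mg/L.
Second outfall: C = (160.0·30.07 + 25.00·573.0)/185.0 = 103.4 mg/L.

103 mg/L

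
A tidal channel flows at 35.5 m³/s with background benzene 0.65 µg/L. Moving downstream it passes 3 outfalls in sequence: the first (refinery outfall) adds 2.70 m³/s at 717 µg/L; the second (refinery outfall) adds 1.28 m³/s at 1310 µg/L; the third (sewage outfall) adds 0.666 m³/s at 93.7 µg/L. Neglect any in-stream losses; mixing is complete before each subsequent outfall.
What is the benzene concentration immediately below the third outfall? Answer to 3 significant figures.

92.1 µg/L

Below outfall 1: Q → 38.20 m³/s, C = (35.50·0.6500 + 2.700·717.0)/38.20 = 51.28 µg/L.
Below outfall 2: Q → 39.48 m³/s, C = (38.20·51.28 + 1.280·1310)/39.48 = 92.09 µg/L.
Below outfall 3: Q → 40.15 m³/s, C = (39.48·92.09 + 0.6660·93.70)/40.15 = 92.12 µg/L.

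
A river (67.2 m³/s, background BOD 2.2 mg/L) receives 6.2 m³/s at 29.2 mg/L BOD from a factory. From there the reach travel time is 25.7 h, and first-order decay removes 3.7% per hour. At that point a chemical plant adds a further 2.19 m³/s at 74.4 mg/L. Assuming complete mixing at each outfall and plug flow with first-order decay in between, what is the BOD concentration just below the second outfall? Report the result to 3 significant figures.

Conservation of mass: C = (67.20·2.200 + 6.200·29.20) / 73.40 = 328.9/73.40 = 4.481 mg/L; combined flow 73.40 m³/s.
3.7%/h lost → k = −ln(1 − 0.037) = 0.03770 h⁻¹.
Applying C = C₀e^(−kt): 4.481 × 0.3795 = 1.700 mg/L.
At the second outfall, C = (73.40·1.700 + 2.190·74.40) / (73.40 + 2.190) = 3.807 mg/L.

3.81 mg/L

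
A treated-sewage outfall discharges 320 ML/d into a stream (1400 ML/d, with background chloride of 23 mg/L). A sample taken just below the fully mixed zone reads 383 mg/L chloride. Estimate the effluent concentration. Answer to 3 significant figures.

Mass balance: 1400·23.00 + 320.0·Cₑ = 1720·383.0
→ Cₑ = (1720·383.0 − 1400·23.00) / 320.0 = 1958 mg/L.

1960 mg/L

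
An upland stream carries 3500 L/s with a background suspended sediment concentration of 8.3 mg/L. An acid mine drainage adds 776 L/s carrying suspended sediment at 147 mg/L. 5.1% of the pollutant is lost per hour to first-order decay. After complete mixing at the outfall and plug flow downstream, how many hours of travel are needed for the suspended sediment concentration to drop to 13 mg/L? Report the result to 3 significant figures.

Mass balance: C = (3500·8.300 + 776.0·147.0) / 4276 = 143100/4276 = 33.47 mg/L.
5.1%/h lost → k = −ln(1 − 0.051) = 0.05235 h⁻¹.
33.47·exp(−k·t) = 13 → t = ln(33.47/13)/k = 65040 s = 18.07 h.

18.1 h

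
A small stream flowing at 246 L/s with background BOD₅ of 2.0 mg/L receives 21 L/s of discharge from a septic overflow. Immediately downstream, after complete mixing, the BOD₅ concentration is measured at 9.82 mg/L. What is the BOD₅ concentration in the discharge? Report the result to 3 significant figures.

Mass balance: 246.0·2.000 + 21.00·Cₑ = 267.0·9.820
→ Cₑ = (267.0·9.820 − 246.0·2.000) / 21.00 = 101.4 mg/L.

101 mg/L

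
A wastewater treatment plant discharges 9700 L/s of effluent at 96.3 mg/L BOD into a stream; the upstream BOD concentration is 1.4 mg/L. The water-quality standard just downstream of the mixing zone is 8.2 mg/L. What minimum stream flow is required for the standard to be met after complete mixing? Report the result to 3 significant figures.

126000 L/s

Set C_mix = 8.2: (Q·1.400 + 9700·96.30) / (Q + 9700) = 8.2
→ Q = 9700·(96.30 − 8.2)/(8.2 − 1.400) = 125700 L/s.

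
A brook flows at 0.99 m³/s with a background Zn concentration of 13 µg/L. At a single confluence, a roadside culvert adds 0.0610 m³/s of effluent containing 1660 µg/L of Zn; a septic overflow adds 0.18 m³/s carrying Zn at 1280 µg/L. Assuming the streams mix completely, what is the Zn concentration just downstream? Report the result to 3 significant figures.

Flow-weighted average: C = (0.9900·13.00 + 0.06100·1660 + 0.1800·1280) / 1.231 = 344.5/1.231 = 279.9 µg/L.

280 µg/L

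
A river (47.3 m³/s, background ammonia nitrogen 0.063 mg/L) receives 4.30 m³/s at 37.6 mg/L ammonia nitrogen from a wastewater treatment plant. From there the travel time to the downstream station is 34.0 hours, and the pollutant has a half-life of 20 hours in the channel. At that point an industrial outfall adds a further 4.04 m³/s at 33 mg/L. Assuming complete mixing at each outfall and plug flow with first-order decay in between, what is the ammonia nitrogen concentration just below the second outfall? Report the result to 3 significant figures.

3.31 mg/L

Mixed concentration C = ΣQC/ΣQ = (47.30·0.06300 + 4.300·37.60) / 51.60 = 164.7/51.60 = 3.191 mg/L; combined flow 51.60 m³/s.
Half-life 20 h → k = ln 2 / 20 = 0.03466 h⁻¹ = 0.8318 d⁻¹.
Decay over the reach: 3.191·exp(−kt) = 3.191·0.3078 = 0.9822 mg/L.
At the second outfall, C = (51.60·0.9822 + 4.040·33.00) / (51.60 + 4.040) = 3.307 mg/L.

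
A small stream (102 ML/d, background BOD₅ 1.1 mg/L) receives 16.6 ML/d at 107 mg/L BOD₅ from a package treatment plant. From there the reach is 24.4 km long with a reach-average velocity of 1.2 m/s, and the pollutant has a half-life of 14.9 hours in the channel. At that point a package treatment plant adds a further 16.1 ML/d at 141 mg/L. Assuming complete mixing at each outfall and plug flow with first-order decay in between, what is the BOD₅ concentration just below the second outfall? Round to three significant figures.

Mixed concentration C = ΣQC/ΣQ = (102.0·1.100 + 16.60·107.0) / 118.6 = 1888/118.6 = 15.92 mg/L; combined flow 118.6 ML/d.
Travel time t = 24.4·1000 / 1.2 = 20330 s = 5.648 h.
Half-life 14.9 h → k = ln 2 / 14.9 = 0.04652 h⁻¹ = 1.116 d⁻¹.
First-order decay: C = 15.92·exp(−k·t) = 15.92·0.7689 = 12.24 mg/L.
At the second outfall, C = (118.6·12.24 + 16.10·141.0) / (118.6 + 16.10) = 27.63 mg/L.

27.6 mg/L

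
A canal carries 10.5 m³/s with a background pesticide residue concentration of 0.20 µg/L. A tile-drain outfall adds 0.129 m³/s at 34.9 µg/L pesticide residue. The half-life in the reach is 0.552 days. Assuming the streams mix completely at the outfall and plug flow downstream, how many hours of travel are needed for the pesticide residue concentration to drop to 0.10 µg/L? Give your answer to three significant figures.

Mass balance: C = (10.50·0.2000 + 0.1290·34.90) / 10.63 = 6.602/10.63 = 0.6211 µg/L.
Half-life 0.552 d → k = ln 2 / 0.552 = 1.256 d⁻¹.
0.6211·exp(−k·t) = 0.10 → t = ln(0.6211/0.10)/k = 125700 s = 34.91 h.

34.9 h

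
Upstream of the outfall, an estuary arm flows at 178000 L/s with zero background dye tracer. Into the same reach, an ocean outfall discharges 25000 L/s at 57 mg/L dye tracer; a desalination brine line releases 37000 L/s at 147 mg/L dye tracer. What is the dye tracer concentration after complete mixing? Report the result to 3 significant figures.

28.6 mg/L

Flow-weighted average: C = (178000·0 + 25000·57.00 + 37000·147.0) / 240000 = 6864000/240000 = 28.60 mg/L.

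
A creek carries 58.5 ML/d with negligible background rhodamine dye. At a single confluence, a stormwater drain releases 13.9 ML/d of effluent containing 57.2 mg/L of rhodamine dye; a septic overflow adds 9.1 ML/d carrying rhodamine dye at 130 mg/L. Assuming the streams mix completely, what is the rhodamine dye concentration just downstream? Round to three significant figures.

24.3 mg/L

Conservation of mass: C = (58.50·0 + 13.90·57.20 + 9.100·130.0) / 81.50 = 1978/81.50 = 24.27 mg/L.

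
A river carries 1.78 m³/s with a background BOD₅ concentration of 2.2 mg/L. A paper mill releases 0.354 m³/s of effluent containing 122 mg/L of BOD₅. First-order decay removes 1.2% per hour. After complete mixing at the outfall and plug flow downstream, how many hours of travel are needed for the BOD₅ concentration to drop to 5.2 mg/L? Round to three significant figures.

120 h

Mixed concentration C = ΣQC/ΣQ = (1.780·2.200 + 0.3540·122.0) / 2.134 = 47.10/2.134 = 22.07 mg/L.
1.2%/h lost → k = −ln(1 − 0.012) = 0.01207 h⁻¹.
22.07·exp(−k·t) = 5.2 → t = ln(22.07/5.2)/k = 431100 s = 119.8 h.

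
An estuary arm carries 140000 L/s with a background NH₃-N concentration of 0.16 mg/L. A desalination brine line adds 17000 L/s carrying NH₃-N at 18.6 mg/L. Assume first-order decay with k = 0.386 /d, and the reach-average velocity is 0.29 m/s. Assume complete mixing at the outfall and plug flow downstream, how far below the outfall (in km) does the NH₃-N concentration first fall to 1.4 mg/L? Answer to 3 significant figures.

28.0 km

Mass balance: C = (140000·0.1600 + 17000·18.60) / 157000 = 338600/157000 = 2.157 mg/L.
Set 2.157·exp(−k·t) = 1.4 → t = ln(2.157/1.4)/k = 96720 s = 26.87 h.
Distance = v·t = 0.29·96720 = 28050 m = 28.05 km.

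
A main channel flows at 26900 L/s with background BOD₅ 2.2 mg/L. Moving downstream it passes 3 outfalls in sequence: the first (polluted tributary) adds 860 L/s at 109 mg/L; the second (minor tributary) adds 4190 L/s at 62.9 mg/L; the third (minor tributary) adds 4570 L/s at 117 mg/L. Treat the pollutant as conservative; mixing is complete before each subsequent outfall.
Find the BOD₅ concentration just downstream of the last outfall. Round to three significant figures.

Outfall 1: combined Q = 27760 L/s; C = (26900·2.200 + 860.0·109.0)/27760 = 5.509 mg/L.
Outfall 2: combined Q = 31950 L/s; C = (27760·5.509 + 4190·62.90)/31950 = 13.04 mg/L.
Outfall 3: combined Q = 36520 L/s; C = (31950·13.04 + 4570·117.0)/36520 = 26.04 mg/L.

26.0 mg/L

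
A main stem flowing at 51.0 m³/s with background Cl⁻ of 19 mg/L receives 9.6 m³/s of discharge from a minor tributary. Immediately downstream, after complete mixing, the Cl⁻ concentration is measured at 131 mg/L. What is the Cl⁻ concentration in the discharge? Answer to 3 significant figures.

726 mg/L

Mass balance: 51.00·19.00 + 9.600·Cₑ = 60.60·131.0
→ Cₑ = (60.60·131.0 − 51.00·19.00) / 9.600 = 726.0 mg/L.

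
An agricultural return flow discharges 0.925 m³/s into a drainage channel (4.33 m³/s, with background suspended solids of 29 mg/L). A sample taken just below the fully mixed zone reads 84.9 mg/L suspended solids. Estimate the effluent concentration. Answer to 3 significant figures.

Mass balance: 4.330·29.00 + 0.9250·Cₑ = 5.255·84.90
→ Cₑ = (5.255·84.90 − 4.330·29.00) / 0.9250 = 346.6 mg/L.

347 mg/L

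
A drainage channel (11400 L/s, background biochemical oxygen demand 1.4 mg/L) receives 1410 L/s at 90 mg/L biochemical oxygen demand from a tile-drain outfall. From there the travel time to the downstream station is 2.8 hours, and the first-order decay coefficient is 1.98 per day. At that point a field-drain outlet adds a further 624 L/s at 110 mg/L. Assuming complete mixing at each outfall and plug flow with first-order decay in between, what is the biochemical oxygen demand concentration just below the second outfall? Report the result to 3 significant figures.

Conservation of mass: C = (11400·1.400 + 1410·90.00) / 12810 = 142900/12810 = 11.15 mg/L; combined flow 12810 L/s.
Decay over the reach: 11.15·exp(−kt) = 11.15·0.7937 = 8.852 mg/L.
Second outfall: C = (12810·8.852 + 624.0·110.0)/13430 = 13.55 mg/L.

13.6 mg/L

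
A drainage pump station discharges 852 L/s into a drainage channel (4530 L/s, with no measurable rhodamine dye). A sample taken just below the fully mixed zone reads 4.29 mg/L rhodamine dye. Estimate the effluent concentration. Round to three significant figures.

27.1 mg/L

Mass balance: 4530·0 + 852.0·Cₑ = 5382·4.290
→ Cₑ = (5382·4.290 − 4530·0) / 852.0 = 27.10 mg/L.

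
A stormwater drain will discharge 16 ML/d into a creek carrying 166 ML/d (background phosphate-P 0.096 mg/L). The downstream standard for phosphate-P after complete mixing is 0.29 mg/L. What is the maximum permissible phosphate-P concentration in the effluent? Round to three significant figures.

2.30 mg/L

At the limit, (Qr·Cr + Qe·Cₑ)/(Qr + Qe) = 0.29:
Cₑ = (182.0·0.29 − 166.0·0.09600) / 16.00 = 2.303 mg/L.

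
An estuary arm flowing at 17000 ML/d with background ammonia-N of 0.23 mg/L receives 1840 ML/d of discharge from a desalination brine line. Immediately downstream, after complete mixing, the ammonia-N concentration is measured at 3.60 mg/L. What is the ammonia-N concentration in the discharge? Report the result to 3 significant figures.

Mass balance: 17000·0.2300 + 1840·Cₑ = 18840·3.600
→ Cₑ = (18840·3.600 − 17000·0.2300) / 1840 = 34.74 mg/L.

34.7 mg/L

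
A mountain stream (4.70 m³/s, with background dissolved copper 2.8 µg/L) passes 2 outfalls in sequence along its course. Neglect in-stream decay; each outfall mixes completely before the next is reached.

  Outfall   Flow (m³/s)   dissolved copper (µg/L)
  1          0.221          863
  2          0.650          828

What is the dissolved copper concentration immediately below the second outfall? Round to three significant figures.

After outfall 1: Q = 4.700 + 0.2210 = 4.921 m³/s; C = (4.700·2.800 + 0.2210·863.0)/4.921 = 41.43 µg/L.
After outfall 2: Q = 4.921 + 0.6500 = 5.571 m³/s; C = (4.921·41.43 + 0.6500·828.0)/5.571 = 133.2 µg/L.

133 µg/L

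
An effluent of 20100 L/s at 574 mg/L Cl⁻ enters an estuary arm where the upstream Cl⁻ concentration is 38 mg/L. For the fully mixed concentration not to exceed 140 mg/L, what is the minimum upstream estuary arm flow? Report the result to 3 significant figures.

Set C_mix = 140: (Q·38.00 + 20100·574.0) / (Q + 20100) = 140
→ Q = 20100·(574.0 − 140)/(140 − 38.00) = 85520 L/s.

85500 L/s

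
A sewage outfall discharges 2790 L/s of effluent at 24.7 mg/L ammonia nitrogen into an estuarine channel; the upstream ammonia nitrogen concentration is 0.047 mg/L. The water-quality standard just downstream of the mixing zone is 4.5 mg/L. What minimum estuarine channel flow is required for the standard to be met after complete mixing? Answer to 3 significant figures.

Set C_mix = 4.5: (Q·0.04700 + 2790·24.70) / (Q + 2790) = 4.5
→ Q = 2790·(24.70 − 4.5)/(4.5 − 0.04700) = 12660 L/s.

12700 L/s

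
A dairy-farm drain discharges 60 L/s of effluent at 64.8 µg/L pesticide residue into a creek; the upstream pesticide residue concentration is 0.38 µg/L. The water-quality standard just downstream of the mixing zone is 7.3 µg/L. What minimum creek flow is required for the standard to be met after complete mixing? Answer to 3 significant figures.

499 L/s

Set C_mix = 7.3: (Q·0.3800 + 60.00·64.80) / (Q + 60.00) = 7.3
→ Q = 60.00·(64.80 − 7.3)/(7.3 − 0.3800) = 498.6 L/s.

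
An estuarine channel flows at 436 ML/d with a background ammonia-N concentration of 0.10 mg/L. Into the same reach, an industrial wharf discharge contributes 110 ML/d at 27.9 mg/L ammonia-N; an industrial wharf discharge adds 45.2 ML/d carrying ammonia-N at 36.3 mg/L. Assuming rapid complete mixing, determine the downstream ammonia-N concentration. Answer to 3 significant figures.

After mixing, C = (436.0·0.1000 + 110.0·27.90 + 45.20·36.30) / 591.2 = 4753/591.2 = 8.040 mg/L.

8.04 mg/L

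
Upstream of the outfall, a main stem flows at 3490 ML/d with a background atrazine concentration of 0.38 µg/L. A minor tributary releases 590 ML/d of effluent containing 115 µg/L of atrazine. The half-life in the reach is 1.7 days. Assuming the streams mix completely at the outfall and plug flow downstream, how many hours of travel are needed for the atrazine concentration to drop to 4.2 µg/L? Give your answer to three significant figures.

Flow-weighted average: C = (3490·0.3800 + 590.0·115.0) / 4080 = 69180/4080 = 16.95 µg/L.
Half-life 1.7 d → k = ln 2 / 1.7 = 0.4077 d⁻¹.
16.95·exp(−k·t) = 4.2 → t = ln(16.95/4.2)/k = 295700 s = 82.14 h.

82.1 h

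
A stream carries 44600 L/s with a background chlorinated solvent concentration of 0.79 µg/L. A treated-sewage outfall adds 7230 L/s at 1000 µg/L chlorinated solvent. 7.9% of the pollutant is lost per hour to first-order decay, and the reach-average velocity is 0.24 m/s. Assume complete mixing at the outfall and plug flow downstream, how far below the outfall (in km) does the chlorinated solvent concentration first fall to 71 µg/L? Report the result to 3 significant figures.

7.14 km

Mixed concentration C = ΣQC/ΣQ = (44600·0.7900 + 7230·1000) / 51830 = 7265000/51830 = 140.2 µg/L.
7.9%/h lost → k = −ln(1 − 0.079) = 0.08230 h⁻¹.
Set 140.2·exp(−k·t) = 71 → t = ln(140.2/71)/k = 29760 s = 8.265 h.
Distance = v·t = 0.24·29760 = 7141 m = 7.141 km.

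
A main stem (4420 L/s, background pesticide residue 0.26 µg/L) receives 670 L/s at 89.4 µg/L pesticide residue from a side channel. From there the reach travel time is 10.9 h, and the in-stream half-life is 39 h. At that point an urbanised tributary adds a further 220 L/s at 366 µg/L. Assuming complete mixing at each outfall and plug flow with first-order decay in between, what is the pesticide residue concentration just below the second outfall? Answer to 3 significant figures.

Flow-weighted average: C = (4420·0.2600 + 670.0·89.40) / 5090 = 61050/5090 = 11.99 µg/L; combined flow 5090 L/s.
Half-life 39 h → k = ln 2 / 39 = 0.01777 h⁻¹ = 0.4266 d⁻¹.
Decay over the reach: 11.99·exp(−kt) = 11.99·0.8239 = 9.881 µg/L.
At the second outfall, C = (5090·9.881 + 220.0·366.0) / (5090 + 220.0) = 24.64 µg/L.

24.6 µg/L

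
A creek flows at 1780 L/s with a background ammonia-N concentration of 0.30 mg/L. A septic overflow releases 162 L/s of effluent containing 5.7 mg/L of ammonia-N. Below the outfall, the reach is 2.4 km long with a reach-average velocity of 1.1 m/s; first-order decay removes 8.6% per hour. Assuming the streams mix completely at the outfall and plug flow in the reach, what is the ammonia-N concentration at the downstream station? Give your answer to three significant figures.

Mixed concentration C = ΣQC/ΣQ = (1780·0.3000 + 162.0·5.700) / 1942 = 1457/1942 = 0.7505 mg/L.
Travel time t = 2.4·1000 / 1.1 = 2182 s = 0.6061 h.
8.6%/h lost → k = −ln(1 − 0.086) = 0.08992 h⁻¹.
Decay over the reach: 0.7505·exp(−kt) = 0.7505·0.9470 = 0.7107 mg/L.

0.711 mg/L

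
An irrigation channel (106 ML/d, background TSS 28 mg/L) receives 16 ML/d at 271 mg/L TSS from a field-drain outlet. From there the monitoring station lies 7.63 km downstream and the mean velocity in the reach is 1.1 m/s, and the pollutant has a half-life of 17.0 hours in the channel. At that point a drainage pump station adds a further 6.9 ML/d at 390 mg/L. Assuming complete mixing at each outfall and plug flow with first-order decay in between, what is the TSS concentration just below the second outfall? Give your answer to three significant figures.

73.3 mg/L

Mass balance: C = (106.0·28.00 + 16.00·271.0) / 122.0 = 7304/122.0 = 59.87 mg/L; combined flow 122.0 ML/d.
Travel time t = 7.63·1000 / 1.1 = 6936 s = 1.927 h.
Half-life 17.0 h → k = ln 2 / 17.0 = 0.04077 h⁻¹ = 0.9786 d⁻¹.
Applying C = C₀e^(−kt): 59.87 × 0.9244 = 55.35 mg/L.
Second outfall: C = (122.0·55.35 + 6.900·390.0)/128.9 = 73.26 mg/L.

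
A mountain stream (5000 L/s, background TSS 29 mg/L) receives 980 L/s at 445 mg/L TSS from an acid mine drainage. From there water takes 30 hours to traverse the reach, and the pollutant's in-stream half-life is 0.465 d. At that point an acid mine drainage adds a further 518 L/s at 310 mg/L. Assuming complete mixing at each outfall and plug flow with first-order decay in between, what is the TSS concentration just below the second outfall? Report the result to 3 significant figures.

38.6 mg/L

After mixing, C = (5000·29.00 + 980.0·445.0) / 5980 = 581100/5980 = 97.17 mg/L; combined flow 5980 L/s.
Half-life 0.465 d → k = ln 2 / 0.465 = 1.491 d⁻¹.
After decay, C = 97.17 × e^(−kt) = 97.17 × 0.1552 = 15.08 mg/L.
At the second outfall, C = (5980·15.08 + 518.0·310.0) / (5980 + 518.0) = 38.59 mg/L.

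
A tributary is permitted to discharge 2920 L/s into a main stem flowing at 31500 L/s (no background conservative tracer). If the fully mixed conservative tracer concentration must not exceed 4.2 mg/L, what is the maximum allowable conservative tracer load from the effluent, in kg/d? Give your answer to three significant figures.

Mass balance at the limit: 31500·0 + 2920·Cₑ = 34420·4.2 → Cₑ = 49.51 mg/L.
2920 L/s = 2.920 m³/s. Load = 2.920 m³/s × 49.51 g/m³ × 86 400 s/d = 12490 kg/d.

12500 kg/d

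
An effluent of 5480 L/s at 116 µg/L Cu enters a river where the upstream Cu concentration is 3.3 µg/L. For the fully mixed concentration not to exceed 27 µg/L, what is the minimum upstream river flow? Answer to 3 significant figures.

Set C_mix = 27: (Q·3.300 + 5480·116.0) / (Q + 5480) = 27
→ Q = 5480·(116.0 − 27)/(27 − 3.300) = 20580 L/s.

20600 L/s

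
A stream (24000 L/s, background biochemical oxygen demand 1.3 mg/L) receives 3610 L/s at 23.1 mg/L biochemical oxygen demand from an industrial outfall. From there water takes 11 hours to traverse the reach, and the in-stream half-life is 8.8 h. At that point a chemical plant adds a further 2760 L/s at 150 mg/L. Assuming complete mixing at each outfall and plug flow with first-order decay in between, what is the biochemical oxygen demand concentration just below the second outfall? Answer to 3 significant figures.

15.2 mg/L

Conservation of mass: C = (24000·1.300 + 3610·23.10) / 27610 = 114600/27610 = 4.150 mg/L; combined flow 27610 L/s.
Half-life 8.8 h → k = ln 2 / 8.8 = 0.07877 h⁻¹ = 1.890 d⁻¹.
First-order decay: C = 4.150·exp(−k·t) = 4.150·0.4204 = 1.745 mg/L.
At the second outfall, C = (27610·1.745 + 2760·150.0) / (27610 + 2760) = 15.22 mg/L.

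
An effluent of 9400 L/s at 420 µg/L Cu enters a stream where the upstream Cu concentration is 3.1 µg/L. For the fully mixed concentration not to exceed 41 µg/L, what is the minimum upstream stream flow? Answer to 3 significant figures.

Set C_mix = 41: (Q·3.100 + 9400·420.0) / (Q + 9400) = 41
→ Q = 9400·(420.0 − 41)/(41 − 3.100) = 94000 L/s.

94000 L/s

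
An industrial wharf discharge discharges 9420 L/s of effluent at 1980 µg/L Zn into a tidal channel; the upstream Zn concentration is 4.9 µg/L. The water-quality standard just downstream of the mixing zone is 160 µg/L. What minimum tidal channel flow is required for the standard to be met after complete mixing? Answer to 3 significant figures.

Set C_mix = 160: (Q·4.900 + 9420·1980) / (Q + 9420) = 160
→ Q = 9420·(1980 − 160)/(160 − 4.900) = 110500 L/s.

111000 L/s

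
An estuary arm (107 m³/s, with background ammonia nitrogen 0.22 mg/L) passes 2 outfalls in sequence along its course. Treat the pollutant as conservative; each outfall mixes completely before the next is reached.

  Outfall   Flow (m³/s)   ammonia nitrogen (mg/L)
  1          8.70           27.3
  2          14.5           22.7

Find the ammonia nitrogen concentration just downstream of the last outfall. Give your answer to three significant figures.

4.53 mg/L

After outfall 1: Q = 107.0 + 8.700 = 115.7 m³/s; C = (107.0·0.2200 + 8.700·27.30)/115.7 = 2.256 mg/L.
After outfall 2: Q = 115.7 + 14.50 = 130.2 m³/s; C = (115.7·2.256 + 14.50·22.70)/130.2 = 4.533 mg/L.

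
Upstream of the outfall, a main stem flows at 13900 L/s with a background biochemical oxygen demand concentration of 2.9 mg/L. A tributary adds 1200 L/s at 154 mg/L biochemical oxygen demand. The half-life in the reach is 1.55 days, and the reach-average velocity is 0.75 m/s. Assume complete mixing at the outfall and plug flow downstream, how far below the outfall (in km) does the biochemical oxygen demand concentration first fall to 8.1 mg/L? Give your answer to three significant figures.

88.4 km

Mixed concentration C = ΣQC/ΣQ = (13900·2.900 + 1200·154.0) / 15100 = 225100/15100 = 14.91 mg/L.
Half-life 1.55 d → k = ln 2 / 1.55 = 0.4472 d⁻¹.
Set 14.91·exp(−k·t) = 8.1 → t = ln(14.91/8.1)/k = 117900 s = 32.74 h.
Distance = v·t = 0.75·117900 = 88400 m = 88.40 km.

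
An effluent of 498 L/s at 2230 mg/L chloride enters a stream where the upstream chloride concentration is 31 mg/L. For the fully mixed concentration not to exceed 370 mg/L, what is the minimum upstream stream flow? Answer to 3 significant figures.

2730 L/s

Set C_mix = 370: (Q·31.00 + 498.0·2230) / (Q + 498.0) = 370
→ Q = 498.0·(2230 − 370)/(370 − 31.00) = 2732 L/s.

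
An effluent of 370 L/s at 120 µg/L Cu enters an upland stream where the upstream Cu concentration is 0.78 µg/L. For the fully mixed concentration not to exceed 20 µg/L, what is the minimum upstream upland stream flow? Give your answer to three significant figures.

Set C_mix = 20: (Q·0.7800 + 370.0·120.0) / (Q + 370.0) = 20
→ Q = 370.0·(120.0 − 20)/(20 − 0.7800) = 1925 L/s.

1930 L/s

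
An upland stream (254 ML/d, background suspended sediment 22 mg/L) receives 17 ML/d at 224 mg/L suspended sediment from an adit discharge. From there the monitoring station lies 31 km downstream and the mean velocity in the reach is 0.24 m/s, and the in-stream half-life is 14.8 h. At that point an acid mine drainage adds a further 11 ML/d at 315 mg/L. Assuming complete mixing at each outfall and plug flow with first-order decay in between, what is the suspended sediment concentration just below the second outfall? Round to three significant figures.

Mixed concentration C = ΣQC/ΣQ = (254.0·22.00 + 17.00·224.0) / 271.0 = 9396/271.0 = 34.67 mg/L; combined flow 271.0 ML/d.
Travel time t = 31·1000 / 0.24 = 129200 s = 35.88 h.
Half-life 14.8 h → k = ln 2 / 14.8 = 0.04683 h⁻¹ = 1.124 d⁻¹.
After decay, C = 34.67 × e^(−kt) = 34.67 × 0.1863 = 6.459 mg/L.
At the second outfall, C = (271.0·6.459 + 11.00·315.0) / (271.0 + 11.00) = 18.49 mg/L.

18.5 mg/L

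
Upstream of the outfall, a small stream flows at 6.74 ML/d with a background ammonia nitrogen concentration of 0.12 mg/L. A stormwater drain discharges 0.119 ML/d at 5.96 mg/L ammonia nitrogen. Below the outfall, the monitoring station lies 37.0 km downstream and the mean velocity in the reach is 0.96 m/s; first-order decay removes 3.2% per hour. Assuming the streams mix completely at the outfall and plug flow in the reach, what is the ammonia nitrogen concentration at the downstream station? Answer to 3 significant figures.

Flow-weighted average: C = (6.740·0.1200 + 0.1190·5.960) / 6.859 = 1.518/6.859 = 0.2213 mg/L.
Travel time t = 37.0·1000 / 0.96 = 38540 s = 10.71 h.
3.2%/h lost → k = −ln(1 − 0.032) = 0.03252 h⁻¹.
After decay, C = 0.2213 × e^(−kt) = 0.2213 × 0.7060 = 0.1562 mg/L.

0.156 mg/L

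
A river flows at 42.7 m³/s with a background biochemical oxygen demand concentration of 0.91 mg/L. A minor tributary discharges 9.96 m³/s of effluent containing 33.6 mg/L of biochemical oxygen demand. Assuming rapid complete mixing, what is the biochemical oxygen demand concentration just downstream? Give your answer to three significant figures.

After mixing, C = (42.70·0.9100 + 9.960·33.60) / 52.66 = 373.5/52.66 = 7.093 mg/L.

7.09 mg/L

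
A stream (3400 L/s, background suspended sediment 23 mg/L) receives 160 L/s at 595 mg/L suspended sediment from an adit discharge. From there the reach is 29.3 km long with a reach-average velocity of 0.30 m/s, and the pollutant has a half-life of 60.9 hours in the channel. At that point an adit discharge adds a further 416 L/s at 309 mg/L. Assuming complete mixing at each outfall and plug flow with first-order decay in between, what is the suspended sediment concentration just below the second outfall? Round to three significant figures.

64.4 mg/L

Mass balance: C = (3400·23.00 + 160.0·595.0) / 3560 = 173400/3560 = 48.71 mg/L; combined flow 3560 L/s.
Travel time t = 29.3·1000 / 0.30 = 97670 s = 27.13 h.
Half-life 60.9 h → k = ln 2 / 60.9 = 0.01138 h⁻¹ = 0.2732 d⁻¹.
Applying C = C₀e^(−kt): 48.71 × 0.7343 = 35.77 mg/L.
At the second outfall, C = (3560·35.77 + 416.0·309.0) / (3560 + 416.0) = 64.36 mg/L.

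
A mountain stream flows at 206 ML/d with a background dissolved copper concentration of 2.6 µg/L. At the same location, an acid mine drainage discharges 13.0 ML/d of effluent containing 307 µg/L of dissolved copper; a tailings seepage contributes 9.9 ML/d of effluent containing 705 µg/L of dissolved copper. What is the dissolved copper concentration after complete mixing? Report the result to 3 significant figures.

Mass balance: C = (206.0·2.600 + 13.00·307.0 + 9.900·705.0) / 228.9 = 11510/228.9 = 50.27 µg/L.

50.3 µg/L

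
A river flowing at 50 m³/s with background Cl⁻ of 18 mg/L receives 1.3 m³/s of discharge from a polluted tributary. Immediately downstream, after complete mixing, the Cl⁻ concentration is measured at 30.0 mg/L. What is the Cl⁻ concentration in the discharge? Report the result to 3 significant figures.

Mass balance: 50.00·18.00 + 1.300·Cₑ = 51.30·30.00
→ Cₑ = (51.30·30.00 − 50.00·18.00) / 1.300 = 491.5 mg/L.

492 mg/L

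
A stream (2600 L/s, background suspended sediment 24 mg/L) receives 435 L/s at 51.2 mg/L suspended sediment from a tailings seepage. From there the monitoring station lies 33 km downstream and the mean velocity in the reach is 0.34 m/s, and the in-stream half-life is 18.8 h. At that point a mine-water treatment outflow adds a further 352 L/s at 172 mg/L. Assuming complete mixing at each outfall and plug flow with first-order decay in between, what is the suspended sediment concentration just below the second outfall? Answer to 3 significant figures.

27.1 mg/L

After mixing, C = (2600·24.00 + 435.0·51.20) / 3035 = 84670/3035 = 27.90 mg/L; combined flow 3035 L/s.
Travel time t = 33·1000 / 0.34 = 97060 s = 26.96 h.
Half-life 18.8 h → k = ln 2 / 18.8 = 0.03687 h⁻¹ = 0.8849 d⁻¹.
Decay over the reach: 27.90·exp(−kt) = 27.90·0.3701 = 10.32 mg/L.
At the second outfall, C = (3035·10.32 + 352.0·172.0) / (3035 + 352.0) = 27.13 mg/L.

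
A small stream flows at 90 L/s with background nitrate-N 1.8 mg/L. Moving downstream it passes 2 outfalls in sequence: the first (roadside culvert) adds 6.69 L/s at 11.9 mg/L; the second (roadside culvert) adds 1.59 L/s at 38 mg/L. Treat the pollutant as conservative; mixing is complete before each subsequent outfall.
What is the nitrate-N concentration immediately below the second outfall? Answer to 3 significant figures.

Outfall 1: combined Q = 96.69 L/s; C = (90.00·1.800 + 6.690·11.90)/96.69 = 2.499 mg/L.
Outfall 2: combined Q = 98.28 L/s; C = (96.69·2.499 + 1.590·38.00)/98.28 = 3.073 mg/L.

3.07 mg/L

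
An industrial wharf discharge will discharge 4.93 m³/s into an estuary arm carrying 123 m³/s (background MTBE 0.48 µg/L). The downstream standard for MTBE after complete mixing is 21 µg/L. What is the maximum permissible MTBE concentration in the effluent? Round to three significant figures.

533 µg/L

At the limit, (Qr·Cr + Qe·Cₑ)/(Qr + Qe) = 21:
Cₑ = (127.9·21 − 123.0·0.4800) / 4.930 = 533.0 µg/L.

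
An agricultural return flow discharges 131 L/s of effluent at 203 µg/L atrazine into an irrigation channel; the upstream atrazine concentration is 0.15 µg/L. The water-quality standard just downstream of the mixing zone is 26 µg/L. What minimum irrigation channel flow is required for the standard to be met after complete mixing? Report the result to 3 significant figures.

Set C_mix = 26: (Q·0.1500 + 131.0·203.0) / (Q + 131.0) = 26
→ Q = 131.0·(203.0 − 26)/(26 − 0.1500) = 897.0 L/s.

897 L/s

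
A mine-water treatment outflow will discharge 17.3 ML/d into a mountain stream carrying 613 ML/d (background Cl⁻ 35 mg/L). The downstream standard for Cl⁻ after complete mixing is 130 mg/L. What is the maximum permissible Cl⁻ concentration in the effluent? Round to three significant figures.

3500 mg/L

At the limit, (Qr·Cr + Qe·Cₑ)/(Qr + Qe) = 130:
Cₑ = (630.3·130 − 613.0·35.00) / 17.30 = 3496 mg/L.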